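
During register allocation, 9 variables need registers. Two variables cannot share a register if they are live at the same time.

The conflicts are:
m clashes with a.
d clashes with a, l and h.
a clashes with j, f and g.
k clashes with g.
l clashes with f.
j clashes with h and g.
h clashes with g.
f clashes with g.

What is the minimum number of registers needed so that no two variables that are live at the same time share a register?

j, h, g all conflict with each other, so at least 3 registers are needed.
3 registers suffice: register 1 → {a, k, l, h}; register 2 → {m, d, g}; register 3 → {j, f}. Each listed conflict is separated.

3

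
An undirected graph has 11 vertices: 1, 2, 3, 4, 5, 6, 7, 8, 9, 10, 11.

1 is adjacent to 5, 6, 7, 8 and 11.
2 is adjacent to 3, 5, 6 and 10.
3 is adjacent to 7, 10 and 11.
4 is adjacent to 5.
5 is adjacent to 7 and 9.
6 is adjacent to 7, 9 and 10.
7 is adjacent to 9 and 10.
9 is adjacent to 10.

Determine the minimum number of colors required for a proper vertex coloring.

4

6, 7, 9, 10 are mutually adjacent (a clique of size 4), so at least 4 colors are needed.
4 colors suffice: color a → {2, 4, 7, 8, 11}; color b → {5, 10}; color c → {3, 6}; color d → {1, 9}. Each edge has distinct colors on its endpoints.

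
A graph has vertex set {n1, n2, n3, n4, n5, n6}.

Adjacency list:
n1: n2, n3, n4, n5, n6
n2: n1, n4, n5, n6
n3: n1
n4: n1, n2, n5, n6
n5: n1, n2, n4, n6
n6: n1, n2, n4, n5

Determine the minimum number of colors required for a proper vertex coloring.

n1, n2, n4, n5, n6 form a clique, so at least 5 colors are needed.
5 colors suffice: color 1 → {n1}; color 2 → {n3, n6}; color 3 → {n2}; color 4 → {n4}; color 5 → {n5}. Every edge joins two different colors.

5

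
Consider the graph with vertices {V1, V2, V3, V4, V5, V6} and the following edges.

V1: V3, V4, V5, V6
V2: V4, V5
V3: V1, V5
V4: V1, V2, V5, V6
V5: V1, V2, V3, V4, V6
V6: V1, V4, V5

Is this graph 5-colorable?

Yes

The chromatic number is 4. V1, V4, V5, V6 are mutually adjacent (a clique of size 4), so at least 4 colors are needed.
4 colors suffice: color 1 → {V5}; color 2 → {V1, V2}; color 3 → {V3, V4}; color 4 → {V6}.
Since 5 ≥ 4, a proper 5-coloring certainly exists.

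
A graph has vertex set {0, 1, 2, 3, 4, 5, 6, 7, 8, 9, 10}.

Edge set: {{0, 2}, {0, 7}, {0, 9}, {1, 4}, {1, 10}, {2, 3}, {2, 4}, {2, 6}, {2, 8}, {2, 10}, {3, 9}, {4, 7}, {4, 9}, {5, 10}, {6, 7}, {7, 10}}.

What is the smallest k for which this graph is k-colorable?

5 and 10 are adjacent, so at least 2 colors are needed.
A valid assignment using 2 colors: 0=b, 1=a, 2=a, 3=b, 4=b, 5=a, 6=b, 7=a, 8=b, 9=a, 10=b. Every edge joins two different colors.

2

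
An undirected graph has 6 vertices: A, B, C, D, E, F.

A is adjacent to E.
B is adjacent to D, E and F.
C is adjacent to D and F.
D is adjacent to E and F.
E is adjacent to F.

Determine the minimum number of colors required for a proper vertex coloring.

B, D, E, F form a clique, so at least 4 colors are needed.
4 colors suffice: A=1, B=4, C=2, D=3, E=2, F=1. Every edge joins two different colors.

4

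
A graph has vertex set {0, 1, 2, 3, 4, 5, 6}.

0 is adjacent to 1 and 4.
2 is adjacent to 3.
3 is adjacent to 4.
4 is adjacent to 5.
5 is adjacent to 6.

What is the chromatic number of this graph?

2

2 and 3 are adjacent, so at least 2 colors are needed.
2 colors suffice: color red → {1, 2, 4, 6}; color blue → {0, 3, 5}. Every edge joins two different colors.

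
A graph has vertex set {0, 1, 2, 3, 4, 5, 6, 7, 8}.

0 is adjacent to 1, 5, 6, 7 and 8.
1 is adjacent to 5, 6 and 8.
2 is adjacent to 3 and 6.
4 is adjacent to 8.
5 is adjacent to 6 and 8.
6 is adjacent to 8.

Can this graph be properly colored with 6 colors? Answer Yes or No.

Yes

The chromatic number is 5. 0, 1, 5, 6, 8 form a clique, so at least 5 colors are needed.
5 colors suffice: color a → {2, 7, 8}; color b → {3, 4, 6}; color c → {0}; color d → {5}; color e → {1}.
Since 6 ≥ 5, a proper 6-coloring certainly exists.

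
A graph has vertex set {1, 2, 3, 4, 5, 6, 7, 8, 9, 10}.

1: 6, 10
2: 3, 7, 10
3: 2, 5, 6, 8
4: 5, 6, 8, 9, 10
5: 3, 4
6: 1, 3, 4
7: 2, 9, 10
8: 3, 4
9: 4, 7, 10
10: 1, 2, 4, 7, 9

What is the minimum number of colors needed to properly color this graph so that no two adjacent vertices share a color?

3

2, 7, 10 are pairwise adjacent, so at least 3 colors are needed.
3 colors suffice: color red → {1, 3, 4, 7}; color blue → {5, 6, 8, 10}; color green → {2, 9}. Every edge joins two different colors.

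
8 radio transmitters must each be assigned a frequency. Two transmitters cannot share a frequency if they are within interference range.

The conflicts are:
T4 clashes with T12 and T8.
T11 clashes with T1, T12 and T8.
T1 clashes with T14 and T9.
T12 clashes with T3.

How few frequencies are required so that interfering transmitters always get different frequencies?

T1 and T9 conflict, so at least 2 frequencies are needed.
2 frequencies suffice: frequency 1 → {T4, T11, T3, T14, T9}; frequency 2 → {T1, T12, T8}. Each listed conflict is separated.

2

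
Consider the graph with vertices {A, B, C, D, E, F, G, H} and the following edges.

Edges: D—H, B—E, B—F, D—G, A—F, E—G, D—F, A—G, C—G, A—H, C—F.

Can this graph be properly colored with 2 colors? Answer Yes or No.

No

The cycle E-G-C-F-B-E has odd length 5, so it cannot be 2-colored; at least 3 colors are needed.
So 2 colors are not enough.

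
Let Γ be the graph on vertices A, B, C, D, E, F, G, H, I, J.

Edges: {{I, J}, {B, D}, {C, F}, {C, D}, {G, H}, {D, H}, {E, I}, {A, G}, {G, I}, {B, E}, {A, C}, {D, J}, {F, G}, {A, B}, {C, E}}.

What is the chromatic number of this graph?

The cycle D-B-E-I-J-D has odd length 5, so it cannot be 2-colored; at least 3 colors are needed.
A valid assignment using 3 colors: A=blue, B=red, C=red, D=blue, E=blue, F=blue, G=red, H=green, I=green, J=red. Each edge has distinct colors on its endpoints.

3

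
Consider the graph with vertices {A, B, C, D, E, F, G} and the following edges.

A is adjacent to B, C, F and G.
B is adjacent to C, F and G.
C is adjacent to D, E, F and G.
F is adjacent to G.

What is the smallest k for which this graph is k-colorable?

A, B, C, F, G form a clique, so at least 5 colors are needed.
5 colors suffice: color 1 → {C}; color 2 → {D, E, F}; color 3 → {G}; color 4 → {A}; color 5 → {B}. No two adjacent vertices share a color.

5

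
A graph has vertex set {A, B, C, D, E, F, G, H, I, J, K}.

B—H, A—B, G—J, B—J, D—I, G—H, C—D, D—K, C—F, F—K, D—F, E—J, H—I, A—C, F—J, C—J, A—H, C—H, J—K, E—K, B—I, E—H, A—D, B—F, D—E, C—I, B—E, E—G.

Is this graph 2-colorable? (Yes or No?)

F, J, K are pairwise adjacent, so at least 3 colors are needed.
So 2 colors are not enough.

No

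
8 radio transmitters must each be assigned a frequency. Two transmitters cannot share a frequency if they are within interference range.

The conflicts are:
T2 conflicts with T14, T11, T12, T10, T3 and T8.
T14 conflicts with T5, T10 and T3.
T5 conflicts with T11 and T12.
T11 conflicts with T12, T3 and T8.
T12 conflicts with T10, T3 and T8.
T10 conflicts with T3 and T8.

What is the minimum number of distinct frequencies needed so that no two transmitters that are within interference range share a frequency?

4

T2, T12, T10, T3 pairwise conflict, so at least 4 frequencies are needed.
A valid assignment using 4 frequencies: T2=2, T14=1, T5=2, T11=4, T12=1, T10=4, T3=3, T8=3. Every pair that conflicts lands in different frequencies.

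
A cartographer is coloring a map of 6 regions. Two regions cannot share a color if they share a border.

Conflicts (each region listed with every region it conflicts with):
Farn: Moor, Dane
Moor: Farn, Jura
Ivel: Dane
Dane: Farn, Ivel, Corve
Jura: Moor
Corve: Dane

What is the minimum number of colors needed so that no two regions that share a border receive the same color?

Farn and Moor conflict, so at least 2 colors are needed.
2 colors suffice: color 1 → {Moor, Dane}; color 2 → {Farn, Ivel, Jura, Corve}. Every pair that conflicts lands in different colors.

2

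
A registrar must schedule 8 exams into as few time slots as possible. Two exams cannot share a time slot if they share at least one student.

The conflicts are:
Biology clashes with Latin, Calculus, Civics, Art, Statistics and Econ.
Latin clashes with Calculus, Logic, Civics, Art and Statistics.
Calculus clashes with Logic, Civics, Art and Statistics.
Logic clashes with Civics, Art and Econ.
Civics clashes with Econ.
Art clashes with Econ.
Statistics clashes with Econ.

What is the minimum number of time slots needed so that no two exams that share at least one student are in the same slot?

Biology, Latin, Calculus, Art all conflict with each other, so at least 4 time slots are needed.
4 time slots suffice: time slot 1 → {Biology, Logic}; time slot 2 → {Calculus, Econ}; time slot 3 → {Latin}; time slot 4 → {Civics, Art, Statistics}. No two conflicting exams share a time slot.

4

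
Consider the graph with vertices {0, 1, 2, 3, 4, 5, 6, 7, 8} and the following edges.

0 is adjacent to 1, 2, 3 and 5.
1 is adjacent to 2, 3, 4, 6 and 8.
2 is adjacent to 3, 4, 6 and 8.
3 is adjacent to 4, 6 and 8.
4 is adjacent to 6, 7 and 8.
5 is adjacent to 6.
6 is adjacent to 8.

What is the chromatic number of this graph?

6

1, 2, 3, 4, 6, 8 are mutually adjacent (a clique of size 6), so at least 6 colors are needed.
6 colors suffice: color red → {3, 5, 7}; color blue → {1}; color green → {0, 4}; color yellow → {6}; color purple → {2}; color orange → {8}. No two adjacent vertices share a color.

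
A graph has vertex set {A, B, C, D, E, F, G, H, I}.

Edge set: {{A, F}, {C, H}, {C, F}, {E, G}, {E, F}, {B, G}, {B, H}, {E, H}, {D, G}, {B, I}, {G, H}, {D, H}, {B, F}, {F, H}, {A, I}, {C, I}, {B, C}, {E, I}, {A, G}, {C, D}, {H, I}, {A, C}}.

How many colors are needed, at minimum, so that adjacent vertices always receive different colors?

B, C, H, I are pairwise adjacent (a clique of size 4), so at least 4 colors are needed.
One proper 4-coloring: A=1, B=4, C=2, D=3, E=4, F=3, G=2, H=1, I=3. Every edge joins two different colors.

4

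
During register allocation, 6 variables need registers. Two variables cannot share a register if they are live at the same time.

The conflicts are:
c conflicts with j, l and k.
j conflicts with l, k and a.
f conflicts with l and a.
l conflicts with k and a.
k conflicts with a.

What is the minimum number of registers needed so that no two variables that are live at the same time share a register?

4

c, j, l, k are mutually in conflict, so at least 4 registers are needed.
4 registers suffice: register 1 → {l}; register 2 → {j, f}; register 3 → {k}; register 4 → {c, a}. Every pair that conflicts lands in different registers.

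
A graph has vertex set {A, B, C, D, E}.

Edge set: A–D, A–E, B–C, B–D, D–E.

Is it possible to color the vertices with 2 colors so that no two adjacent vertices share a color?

A, D, E are mutually adjacent, so at least 3 colors are needed.
So 2 colors are not enough.

No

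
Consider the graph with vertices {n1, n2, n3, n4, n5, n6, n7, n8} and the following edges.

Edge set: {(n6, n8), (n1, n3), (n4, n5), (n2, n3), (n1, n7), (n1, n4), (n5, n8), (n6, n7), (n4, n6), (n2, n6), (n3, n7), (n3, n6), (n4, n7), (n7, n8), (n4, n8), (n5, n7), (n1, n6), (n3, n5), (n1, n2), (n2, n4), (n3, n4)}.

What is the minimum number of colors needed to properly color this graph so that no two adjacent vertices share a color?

n1, n3, n4, n6, n7 form a clique, so at least 5 colors are needed.
5 colors suffice: color 1 → {n4}; color 2 → {n3, n8}; color 3 → {n5, n6}; color 4 → {n2, n7}; color 5 → {n1}. Each edge has distinct colors on its endpoints.

5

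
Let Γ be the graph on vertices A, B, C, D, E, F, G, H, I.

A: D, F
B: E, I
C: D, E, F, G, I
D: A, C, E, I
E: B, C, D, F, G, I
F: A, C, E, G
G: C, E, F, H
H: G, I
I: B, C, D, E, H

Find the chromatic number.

C, E, F, G are pairwise adjacent (a clique of size 4), so at least 4 colors are needed.
4 colors suffice: color 1 → {A, E, H}; color 2 → {B, C}; color 3 → {F, I}; color 4 → {D, G}. Every edge joins two different colors.

4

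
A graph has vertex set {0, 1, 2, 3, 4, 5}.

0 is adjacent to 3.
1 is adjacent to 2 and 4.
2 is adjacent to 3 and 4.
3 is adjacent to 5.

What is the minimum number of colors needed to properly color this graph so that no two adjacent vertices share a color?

3

1, 2, 4 are pairwise adjacent, so at least 3 colors are needed.
3 colors suffice: 0=blue, 1=red, 2=blue, 3=red, 4=green, 5=blue. No two adjacent vertices share a color.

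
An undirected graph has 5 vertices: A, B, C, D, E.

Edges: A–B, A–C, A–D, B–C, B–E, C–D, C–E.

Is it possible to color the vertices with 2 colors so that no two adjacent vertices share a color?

A, B, C form a triangle, so at least 3 colors are needed.
So 2 colors are not enough.

No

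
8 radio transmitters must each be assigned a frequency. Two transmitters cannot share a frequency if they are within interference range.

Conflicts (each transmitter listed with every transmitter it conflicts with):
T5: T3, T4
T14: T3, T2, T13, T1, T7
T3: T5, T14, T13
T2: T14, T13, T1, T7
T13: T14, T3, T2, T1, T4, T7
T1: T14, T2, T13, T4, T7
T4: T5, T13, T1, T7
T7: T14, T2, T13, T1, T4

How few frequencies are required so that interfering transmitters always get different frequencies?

5

T14, T2, T13, T1, T7 all conflict with each other, so at least 5 frequencies are needed.
5 frequencies suffice: T5=1, T14=2, T3=3, T2=5, T13=1, T1=4, T4=2, T7=3. No two conflicting transmitters share a frequency.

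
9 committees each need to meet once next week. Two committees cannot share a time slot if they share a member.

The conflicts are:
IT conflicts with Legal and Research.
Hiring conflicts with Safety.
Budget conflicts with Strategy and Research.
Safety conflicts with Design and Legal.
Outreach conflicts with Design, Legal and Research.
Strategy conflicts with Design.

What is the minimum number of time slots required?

3

The cycle Outreach-Design-Strategy-Budget-Research-Outreach has odd length 5, so it cannot be 2-colored; at least 3 time slots are needed.
3 time slots suffice: time slot 1 → {Hiring, Design, Legal, Research}; time slot 2 → {IT, Safety, Outreach, Strategy}; time slot 3 → {Budget}. No two conflicting committees share a time slot.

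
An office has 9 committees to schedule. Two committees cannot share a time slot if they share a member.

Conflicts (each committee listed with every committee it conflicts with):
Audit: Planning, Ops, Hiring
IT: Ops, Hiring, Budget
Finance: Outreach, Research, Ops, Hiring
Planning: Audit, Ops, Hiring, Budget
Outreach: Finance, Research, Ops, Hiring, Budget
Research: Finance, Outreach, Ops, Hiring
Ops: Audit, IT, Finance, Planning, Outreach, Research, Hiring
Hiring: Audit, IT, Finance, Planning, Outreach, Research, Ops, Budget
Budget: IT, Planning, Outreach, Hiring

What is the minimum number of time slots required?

5

Finance, Outreach, Research, Ops, Hiring pairwise conflict, so at least 5 time slots are needed.
A valid assignment using 5 time slots: Audit=4, IT=3, Finance=4, Planning=3, Outreach=3, Research=5, Ops=2, Hiring=1, Budget=2. Every pair that conflicts lands in different time slots.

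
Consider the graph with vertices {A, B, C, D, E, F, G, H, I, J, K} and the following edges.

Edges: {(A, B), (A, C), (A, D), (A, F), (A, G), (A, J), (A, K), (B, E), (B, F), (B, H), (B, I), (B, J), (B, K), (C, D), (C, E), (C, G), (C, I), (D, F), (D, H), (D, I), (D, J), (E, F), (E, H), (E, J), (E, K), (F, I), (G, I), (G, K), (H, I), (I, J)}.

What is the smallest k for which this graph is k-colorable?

C, D, I form a triangle, so at least 3 colors are needed.
3 colors suffice: A=1, B=2, C=3, D=2, E=1, F=3, G=2, H=3, I=1, J=3, K=3. Each edge has distinct colors on its endpoints.

3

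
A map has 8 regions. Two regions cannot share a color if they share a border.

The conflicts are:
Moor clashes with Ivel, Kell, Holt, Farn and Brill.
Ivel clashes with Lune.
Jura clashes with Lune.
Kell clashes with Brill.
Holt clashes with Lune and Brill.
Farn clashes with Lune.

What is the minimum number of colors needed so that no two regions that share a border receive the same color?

Moor, Kell, Brill pairwise conflict, so at least 3 colors are needed.
3 colors suffice: color 1 → {Moor, Lune}; color 2 → {Ivel, Jura, Kell, Holt, Farn}; color 3 → {Brill}. No two conflicting regions share a color.

3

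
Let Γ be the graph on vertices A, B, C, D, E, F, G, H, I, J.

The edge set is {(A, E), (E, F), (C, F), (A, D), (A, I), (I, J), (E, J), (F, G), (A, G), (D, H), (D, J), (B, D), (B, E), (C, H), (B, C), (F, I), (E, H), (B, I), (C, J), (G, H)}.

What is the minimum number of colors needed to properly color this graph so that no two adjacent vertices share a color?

2

F and I are adjacent, so at least 2 colors are needed.
2 colors suffice: color 1 → {C, D, E, G, I}; color 2 → {A, B, F, H, J}. Each edge has distinct colors on its endpoints.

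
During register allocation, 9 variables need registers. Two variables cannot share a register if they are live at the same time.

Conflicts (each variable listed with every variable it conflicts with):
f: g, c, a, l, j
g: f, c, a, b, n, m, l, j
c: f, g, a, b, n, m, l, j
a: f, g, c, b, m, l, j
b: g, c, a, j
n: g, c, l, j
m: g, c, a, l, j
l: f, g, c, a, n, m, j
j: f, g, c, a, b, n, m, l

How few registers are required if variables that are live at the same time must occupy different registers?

f, g, c, a, l, j pairwise conflict, so at least 6 registers are needed.
6 registers suffice: register 1 → {c}; register 2 → {j}; register 3 → {g}; register 4 → {b, l}; register 5 → {a, n}; register 6 → {f, m}. Every pair that conflicts lands in different registers.

6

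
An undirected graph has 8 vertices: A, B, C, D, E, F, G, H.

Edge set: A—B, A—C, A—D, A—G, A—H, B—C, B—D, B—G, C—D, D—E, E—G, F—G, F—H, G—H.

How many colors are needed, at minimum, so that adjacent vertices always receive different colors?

4

A, B, C, D form a clique, so at least 4 colors are needed.
A valid assignment using 4 colors: A=2, B=3, C=4, D=1, E=2, F=2, G=1, H=3. Every edge joins two different colors.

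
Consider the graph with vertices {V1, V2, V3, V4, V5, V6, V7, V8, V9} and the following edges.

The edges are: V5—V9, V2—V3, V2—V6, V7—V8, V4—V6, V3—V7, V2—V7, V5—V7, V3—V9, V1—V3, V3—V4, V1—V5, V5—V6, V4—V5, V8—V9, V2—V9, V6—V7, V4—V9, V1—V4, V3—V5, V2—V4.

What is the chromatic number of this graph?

4

V1, V3, V4, V5 form a clique, so at least 4 colors are needed.
4 colors suffice: color 1 → {V3, V6, V8}; color 2 → {V4, V7}; color 3 → {V2, V5}; color 4 → {V1, V9}. Every edge joins two different colors.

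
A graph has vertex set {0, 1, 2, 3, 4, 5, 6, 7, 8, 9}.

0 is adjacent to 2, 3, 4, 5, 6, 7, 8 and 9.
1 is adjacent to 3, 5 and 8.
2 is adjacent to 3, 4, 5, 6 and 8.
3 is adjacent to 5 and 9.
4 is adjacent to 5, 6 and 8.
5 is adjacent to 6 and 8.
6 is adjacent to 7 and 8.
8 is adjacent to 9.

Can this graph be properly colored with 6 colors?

The chromatic number is 6. 0, 2, 4, 5, 6, 8 are mutually adjacent (a clique of size 6), so at least 6 colors are needed.
One proper 6-coloring: 0=a, 1=a, 2=d, 3=b, 4=f, 5=c, 6=e, 7=b, 8=b, 9=c.
That is already a proper 6-coloring.

Yes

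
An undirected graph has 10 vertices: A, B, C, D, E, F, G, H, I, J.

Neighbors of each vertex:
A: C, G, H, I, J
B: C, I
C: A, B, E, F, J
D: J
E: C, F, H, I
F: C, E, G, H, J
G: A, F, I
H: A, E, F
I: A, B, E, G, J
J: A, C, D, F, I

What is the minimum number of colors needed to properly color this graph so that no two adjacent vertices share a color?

3

C, F, J form a triangle, so at least 3 colors are needed.
One proper 3-coloring: A=blue, B=red, C=green, D=blue, E=red, F=blue, G=red, H=green, I=green, J=red. No two adjacent vertices share a color.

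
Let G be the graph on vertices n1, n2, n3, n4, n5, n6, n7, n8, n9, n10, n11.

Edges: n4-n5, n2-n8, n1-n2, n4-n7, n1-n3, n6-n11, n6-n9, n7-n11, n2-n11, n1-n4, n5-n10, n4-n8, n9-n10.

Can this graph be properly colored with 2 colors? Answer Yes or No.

No

The cycle n2-n8-n4-n7-n11-n2 has odd length 5, so it cannot be 2-colored; at least 3 colors are needed.
So 2 colors are not enough.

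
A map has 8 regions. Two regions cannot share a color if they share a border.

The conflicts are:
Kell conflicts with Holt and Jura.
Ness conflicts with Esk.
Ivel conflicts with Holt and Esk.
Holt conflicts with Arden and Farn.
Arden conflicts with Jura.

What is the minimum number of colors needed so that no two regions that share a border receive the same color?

Ness and Esk conflict, so at least 2 colors are needed.
One proper 2-coloring: Kell=2, Ness=2, Ivel=2, Holt=1, Arden=2, Farn=2, Jura=1, Esk=1. Every pair that conflicts lands in different colors.

2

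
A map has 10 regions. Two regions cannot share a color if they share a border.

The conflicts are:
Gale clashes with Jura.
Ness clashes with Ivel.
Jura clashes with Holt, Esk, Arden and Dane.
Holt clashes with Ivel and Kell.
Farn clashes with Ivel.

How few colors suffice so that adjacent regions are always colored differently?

2

Jura and Esk conflict, so at least 2 colors are needed.
2 colors suffice: color 1 → {Jura, Ivel, Kell}; color 2 → {Gale, Ness, Holt, Esk, Arden, Farn, Dane}. Each listed conflict is separated.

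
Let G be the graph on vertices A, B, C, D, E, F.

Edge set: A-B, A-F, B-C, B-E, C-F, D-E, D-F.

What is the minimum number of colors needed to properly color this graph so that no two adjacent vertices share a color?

The cycle B-E-D-F-A-B has odd length 5, so it cannot be 2-colored; at least 3 colors are needed.
3 colors suffice: color 1 → {B, F}; color 2 → {A, C, D}; color 3 → {E}. Every edge joins two different colors.

3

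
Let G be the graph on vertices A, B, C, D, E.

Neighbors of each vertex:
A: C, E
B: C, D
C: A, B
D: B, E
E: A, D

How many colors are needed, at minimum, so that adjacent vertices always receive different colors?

The cycle C-A-E-D-B-C has odd length 5, so it cannot be 2-colored; at least 3 colors are needed.
One proper 3-coloring: A=2, B=1, C=3, D=2, E=1. Every edge joins two different colors.

3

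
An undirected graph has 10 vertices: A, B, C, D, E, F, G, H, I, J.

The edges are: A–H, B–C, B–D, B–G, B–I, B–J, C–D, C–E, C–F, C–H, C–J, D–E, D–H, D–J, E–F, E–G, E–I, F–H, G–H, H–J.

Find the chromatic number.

4

B, C, D, J are mutually adjacent (a clique of size 4), so at least 4 colors are needed.
4 colors suffice: color red → {A, C, G, I}; color blue → {B, E, H}; color green → {D, F}; color yellow → {J}. Each edge has distinct colors on its endpoints.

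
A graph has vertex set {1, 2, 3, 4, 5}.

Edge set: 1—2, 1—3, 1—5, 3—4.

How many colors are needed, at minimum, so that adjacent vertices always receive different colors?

1 and 5 are adjacent, so at least 2 colors are needed.
2 colors suffice: 1=red, 2=blue, 3=blue, 4=red, 5=blue. No two adjacent vertices share a color.

2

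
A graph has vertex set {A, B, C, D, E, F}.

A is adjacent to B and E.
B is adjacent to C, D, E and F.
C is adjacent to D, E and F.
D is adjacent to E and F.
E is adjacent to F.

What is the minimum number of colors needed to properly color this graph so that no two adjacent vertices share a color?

5

B, C, D, E, F form a clique, so at least 5 colors are needed.
5 colors suffice: color red → {E}; color blue → {B}; color green → {A, F}; color yellow → {D}; color purple → {C}. No two adjacent vertices share a color.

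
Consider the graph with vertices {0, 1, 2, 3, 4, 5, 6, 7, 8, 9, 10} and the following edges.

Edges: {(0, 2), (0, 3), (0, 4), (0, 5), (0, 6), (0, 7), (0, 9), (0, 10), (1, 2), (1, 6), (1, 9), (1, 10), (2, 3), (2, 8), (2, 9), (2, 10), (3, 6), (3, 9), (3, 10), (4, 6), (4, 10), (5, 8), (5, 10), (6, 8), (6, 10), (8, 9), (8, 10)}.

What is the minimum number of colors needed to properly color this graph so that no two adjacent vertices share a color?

0, 4, 6, 10 are mutually adjacent (a clique of size 4), so at least 4 colors are needed.
4 colors suffice: color a → {7, 9, 10}; color b → {0, 1, 8}; color c → {2, 5, 6}; color d → {3, 4}. Each edge has distinct colors on its endpoints.

4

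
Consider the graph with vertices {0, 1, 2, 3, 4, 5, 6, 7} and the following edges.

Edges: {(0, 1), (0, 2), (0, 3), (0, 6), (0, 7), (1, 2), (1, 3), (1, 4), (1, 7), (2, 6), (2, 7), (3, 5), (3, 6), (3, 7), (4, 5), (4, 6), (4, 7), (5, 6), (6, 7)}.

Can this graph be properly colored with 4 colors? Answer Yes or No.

The chromatic number is 4. 0, 2, 6, 7 are pairwise adjacent (a clique of size 4), so at least 4 colors are needed.
4 colors suffice: color a → {5, 7}; color b → {1, 6}; color c → {2, 3, 4}; color d → {0}.
That is already a proper 4-coloring.

Yes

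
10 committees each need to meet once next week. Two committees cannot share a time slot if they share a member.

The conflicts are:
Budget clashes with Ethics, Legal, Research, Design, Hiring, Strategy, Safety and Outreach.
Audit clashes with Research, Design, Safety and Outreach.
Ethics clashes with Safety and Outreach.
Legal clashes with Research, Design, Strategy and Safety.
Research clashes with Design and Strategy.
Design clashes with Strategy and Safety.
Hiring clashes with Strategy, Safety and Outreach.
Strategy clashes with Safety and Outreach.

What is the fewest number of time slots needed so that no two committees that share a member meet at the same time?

5

Budget, Legal, Research, Design, Strategy all conflict with each other, so at least 5 time slots are needed.
Using 5 time slots: Budget=1, Audit=1, Ethics=2, Legal=5, Research=3, Design=4, Hiring=4, Strategy=2, Safety=3, Outreach=3. No two conflicting committees share a time slot.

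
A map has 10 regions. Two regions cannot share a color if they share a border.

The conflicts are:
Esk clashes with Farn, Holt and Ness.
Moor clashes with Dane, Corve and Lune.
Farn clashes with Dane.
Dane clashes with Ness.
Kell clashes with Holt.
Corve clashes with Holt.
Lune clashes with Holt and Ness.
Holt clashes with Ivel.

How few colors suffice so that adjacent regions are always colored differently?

2

Moor and Corve conflict, so at least 2 colors are needed.
2 colors suffice: Esk=2, Moor=1, Farn=1, Dane=2, Kell=2, Corve=2, Lune=2, Holt=1, Ness=1, Ivel=2. Every pair that conflicts lands in different colors.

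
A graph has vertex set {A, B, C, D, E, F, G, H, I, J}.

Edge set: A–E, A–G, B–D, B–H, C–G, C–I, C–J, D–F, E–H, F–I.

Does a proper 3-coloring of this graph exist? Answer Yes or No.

The chromatic number is 3. The cycle H-E-A-G-C-I-F-D-B-H has odd length 9, so it cannot be 2-colored; at least 3 colors are needed.
3 colors suffice: A=3, B=1, C=1, D=2, E=1, F=1, G=2, H=2, I=2, J=2.
That is already a proper 3-coloring.

Yes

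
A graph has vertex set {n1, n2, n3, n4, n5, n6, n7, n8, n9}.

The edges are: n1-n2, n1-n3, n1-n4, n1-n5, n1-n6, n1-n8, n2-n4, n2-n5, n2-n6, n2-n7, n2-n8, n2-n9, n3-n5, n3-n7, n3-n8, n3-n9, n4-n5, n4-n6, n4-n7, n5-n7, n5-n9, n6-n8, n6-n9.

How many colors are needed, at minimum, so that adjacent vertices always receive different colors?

n2, n4, n5, n7 form a clique, so at least 4 colors are needed.
4 colors suffice: color R → {n2, n3}; color B → {n1, n7, n9}; color G → {n5, n6}; color Y → {n4, n8}. Each edge has distinct colors on its endpoints.

4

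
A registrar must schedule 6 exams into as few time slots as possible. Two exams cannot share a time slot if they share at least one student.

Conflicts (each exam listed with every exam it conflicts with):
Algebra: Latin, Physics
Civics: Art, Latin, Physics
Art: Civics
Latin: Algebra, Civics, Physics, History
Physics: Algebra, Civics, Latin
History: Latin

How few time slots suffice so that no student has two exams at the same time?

Civics, Latin, Physics all conflict with each other, so at least 3 time slots are needed.
3 time slots suffice: time slot 1 → {Art, Latin}; time slot 2 → {Algebra, Civics, History}; time slot 3 → {Physics}. Every pair that conflicts lands in different time slots.

3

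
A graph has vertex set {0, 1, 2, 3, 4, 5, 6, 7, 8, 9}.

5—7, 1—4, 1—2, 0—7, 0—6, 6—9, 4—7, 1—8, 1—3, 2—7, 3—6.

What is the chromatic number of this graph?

5 and 7 are adjacent, so at least 2 colors are needed.
2 colors suffice: color a → {1, 6, 7}; color b → {0, 2, 3, 4, 5, 8, 9}. Each edge has distinct colors on its endpoints.

2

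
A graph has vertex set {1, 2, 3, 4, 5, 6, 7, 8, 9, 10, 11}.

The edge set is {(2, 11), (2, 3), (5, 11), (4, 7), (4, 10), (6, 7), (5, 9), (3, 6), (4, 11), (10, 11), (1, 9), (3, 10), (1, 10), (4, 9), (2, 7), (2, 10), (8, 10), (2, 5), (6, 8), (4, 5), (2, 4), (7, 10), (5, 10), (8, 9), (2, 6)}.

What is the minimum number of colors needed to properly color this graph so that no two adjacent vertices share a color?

2, 4, 5, 10, 11 form a clique, so at least 5 colors are needed.
5 colors suffice: 1=blue, 2=blue, 3=green, 4=green, 5=yellow, 6=red, 7=yellow, 8=blue, 9=red, 10=red, 11=purple. No two adjacent vertices share a color.

5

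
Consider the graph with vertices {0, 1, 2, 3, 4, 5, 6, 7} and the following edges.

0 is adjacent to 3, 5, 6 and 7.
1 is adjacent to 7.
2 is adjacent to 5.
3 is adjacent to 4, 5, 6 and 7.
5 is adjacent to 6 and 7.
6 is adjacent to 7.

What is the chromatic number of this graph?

5

0, 3, 5, 6, 7 form a clique, so at least 5 colors are needed.
5 colors suffice: color red → {2, 4, 7}; color blue → {1, 5}; color green → {3}; color yellow → {6}; color purple → {0}. Every edge joins two different colors.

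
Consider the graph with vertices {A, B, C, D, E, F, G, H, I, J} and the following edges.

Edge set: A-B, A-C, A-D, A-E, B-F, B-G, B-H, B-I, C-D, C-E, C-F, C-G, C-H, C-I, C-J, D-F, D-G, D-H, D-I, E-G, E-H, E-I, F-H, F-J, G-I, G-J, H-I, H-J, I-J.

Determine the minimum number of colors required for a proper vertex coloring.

C, H, I, J are mutually adjacent (a clique of size 4), so at least 4 colors are needed.
4 colors suffice: A=blue, B=red, C=red, D=yellow, E=yellow, F=green, G=blue, H=blue, I=green, J=yellow. No two adjacent vertices share a color.

4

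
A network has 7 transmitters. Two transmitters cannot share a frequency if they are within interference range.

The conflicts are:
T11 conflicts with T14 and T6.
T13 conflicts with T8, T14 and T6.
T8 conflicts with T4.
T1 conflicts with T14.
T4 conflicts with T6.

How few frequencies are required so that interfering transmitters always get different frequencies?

2

T4 and T6 conflict, so at least 2 frequencies are needed.
Using 2 frequencies: T11=2, T13=2, T8=1, T1=2, T14=1, T4=2, T6=1. Each listed conflict is separated.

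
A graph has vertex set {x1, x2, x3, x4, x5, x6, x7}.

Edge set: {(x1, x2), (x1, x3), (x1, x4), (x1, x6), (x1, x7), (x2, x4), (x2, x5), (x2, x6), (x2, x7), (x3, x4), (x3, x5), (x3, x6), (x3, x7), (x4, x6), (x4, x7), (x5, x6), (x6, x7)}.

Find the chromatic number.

5

x1, x3, x4, x6, x7 are pairwise adjacent (a clique of size 5), so at least 5 colors are needed.
5 colors suffice: x1=B, x2=P, x3=P, x4=Y, x5=B, x6=R, x7=G. Each edge has distinct colors on its endpoints.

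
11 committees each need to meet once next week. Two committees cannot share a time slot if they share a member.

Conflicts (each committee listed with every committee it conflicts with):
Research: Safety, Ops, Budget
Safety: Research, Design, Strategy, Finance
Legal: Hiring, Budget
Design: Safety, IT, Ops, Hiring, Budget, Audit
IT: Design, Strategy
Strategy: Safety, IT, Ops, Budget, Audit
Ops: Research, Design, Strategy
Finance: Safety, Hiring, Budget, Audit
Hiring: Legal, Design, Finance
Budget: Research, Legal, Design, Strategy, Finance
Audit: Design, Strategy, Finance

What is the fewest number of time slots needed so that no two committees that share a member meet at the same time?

2

IT and Strategy conflict, so at least 2 time slots are needed.
2 time slots suffice: time slot 1 → {Research, Legal, Design, Strategy, Finance}; time slot 2 → {Safety, IT, Ops, Hiring, Budget, Audit}. Each listed conflict is separated.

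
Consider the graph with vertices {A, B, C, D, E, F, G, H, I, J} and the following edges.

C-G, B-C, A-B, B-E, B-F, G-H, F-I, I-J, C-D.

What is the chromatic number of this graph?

F and I are adjacent, so at least 2 colors are needed.
2 colors suffice: color 1 → {B, D, G, I}; color 2 → {A, C, E, F, H, J}. Each edge has distinct colors on its endpoints.

2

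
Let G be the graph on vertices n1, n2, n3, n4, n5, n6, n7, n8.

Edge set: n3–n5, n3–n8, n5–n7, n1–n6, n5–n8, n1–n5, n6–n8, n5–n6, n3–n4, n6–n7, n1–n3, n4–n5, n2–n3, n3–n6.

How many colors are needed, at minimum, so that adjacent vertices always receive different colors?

4

n1, n3, n5, n6 form a clique, so at least 4 colors are needed.
A valid assignment using 4 colors: n1=4, n2=2, n3=1, n4=3, n5=2, n6=3, n7=1, n8=4. Every edge joins two different colors.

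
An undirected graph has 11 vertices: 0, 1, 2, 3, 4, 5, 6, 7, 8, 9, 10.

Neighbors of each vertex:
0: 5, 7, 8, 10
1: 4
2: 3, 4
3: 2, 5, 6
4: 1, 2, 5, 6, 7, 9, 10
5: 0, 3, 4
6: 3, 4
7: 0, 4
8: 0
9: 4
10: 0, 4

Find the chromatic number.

4 and 9 are adjacent, so at least 2 colors are needed.
2 colors suffice: color red → {0, 3, 4}; color blue → {1, 2, 5, 6, 7, 8, 9, 10}. Each edge has distinct colors on its endpoints.

2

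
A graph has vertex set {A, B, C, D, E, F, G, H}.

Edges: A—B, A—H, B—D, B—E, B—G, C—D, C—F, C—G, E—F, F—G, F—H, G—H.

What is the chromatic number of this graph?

3

C, F, G are pairwise adjacent, so at least 3 colors are needed.
3 colors suffice: color 1 → {A, D, E, G}; color 2 → {B, F}; color 3 → {C, H}. Each edge has distinct colors on its endpoints.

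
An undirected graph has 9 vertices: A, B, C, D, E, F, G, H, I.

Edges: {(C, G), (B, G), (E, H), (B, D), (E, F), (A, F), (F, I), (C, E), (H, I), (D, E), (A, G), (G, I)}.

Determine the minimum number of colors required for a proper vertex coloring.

3

The cycle A-G-C-E-F-A has odd length 5, so it cannot be 2-colored; at least 3 colors are needed.
3 colors suffice: color red → {E, G}; color blue → {A, C, D, I}; color green → {B, F, H}. Each edge has distinct colors on its endpoints.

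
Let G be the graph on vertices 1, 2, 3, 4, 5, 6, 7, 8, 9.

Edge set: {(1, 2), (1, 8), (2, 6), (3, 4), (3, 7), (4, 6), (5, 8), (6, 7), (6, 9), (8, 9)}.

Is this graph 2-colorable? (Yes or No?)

No

The cycle 9-6-2-1-8-9 has odd length 5, so it cannot be 2-colored; at least 3 colors are needed.
So 2 colors are not enough.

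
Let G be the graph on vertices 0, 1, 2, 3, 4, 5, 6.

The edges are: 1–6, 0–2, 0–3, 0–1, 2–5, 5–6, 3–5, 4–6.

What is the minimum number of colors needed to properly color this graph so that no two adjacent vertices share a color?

3

The cycle 5-6-1-0-2-5 has odd length 5, so it cannot be 2-colored; at least 3 colors are needed.
3 colors suffice: color a → {0, 6}; color b → {1, 4, 5}; color c → {2, 3}. Each edge has distinct colors on its endpoints.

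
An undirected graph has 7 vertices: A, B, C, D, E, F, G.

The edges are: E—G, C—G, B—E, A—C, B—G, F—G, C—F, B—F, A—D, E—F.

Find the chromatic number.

B, E, F, G are pairwise adjacent (a clique of size 4), so at least 4 colors are needed.
4 colors suffice: color 1 → {A, F}; color 2 → {D, G}; color 3 → {C, E}; color 4 → {B}. Every edge joins two different colors.

4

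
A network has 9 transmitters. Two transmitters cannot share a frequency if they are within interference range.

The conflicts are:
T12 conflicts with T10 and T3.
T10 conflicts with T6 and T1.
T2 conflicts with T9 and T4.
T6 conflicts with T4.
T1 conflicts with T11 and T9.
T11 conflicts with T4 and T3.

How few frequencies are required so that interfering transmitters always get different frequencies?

The cycle T1-T10-T6-T4-T11-T1 has odd length 5, so it cannot be 2-colored; at least 3 frequencies are needed.
3 frequencies suffice: frequency 1 → {T10, T9, T4, T3}; frequency 2 → {T12, T2, T6, T1}; frequency 3 → {T11}. Each listed conflict is separated.

3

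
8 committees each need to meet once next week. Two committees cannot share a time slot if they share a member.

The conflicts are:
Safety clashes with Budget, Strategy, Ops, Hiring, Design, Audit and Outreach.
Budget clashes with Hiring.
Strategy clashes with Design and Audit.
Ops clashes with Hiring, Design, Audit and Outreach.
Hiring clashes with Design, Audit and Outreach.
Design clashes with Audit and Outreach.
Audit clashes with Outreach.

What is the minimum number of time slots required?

Safety, Ops, Hiring, Design, Audit, Outreach all conflict with each other, so at least 6 time slots are needed.
6 time slots suffice: Safety=1, Budget=3, Strategy=2, Ops=6, Hiring=2, Design=3, Audit=4, Outreach=5. No two conflicting committees share a time slot.

6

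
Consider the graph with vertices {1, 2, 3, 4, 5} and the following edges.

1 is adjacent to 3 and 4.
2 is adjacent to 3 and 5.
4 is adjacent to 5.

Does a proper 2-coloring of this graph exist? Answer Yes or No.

No

The cycle 5-4-1-3-2-5 has odd length 5, so it cannot be 2-colored; at least 3 colors are needed.
So 2 colors are not enough.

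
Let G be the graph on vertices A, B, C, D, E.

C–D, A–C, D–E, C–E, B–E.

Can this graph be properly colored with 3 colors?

The chromatic number is 3. C, D, E are pairwise adjacent, so at least 3 colors are needed.
3 colors suffice: color 1 → {A, E}; color 2 → {B, C}; color 3 → {D}.
That is already a proper 3-coloring.

Yes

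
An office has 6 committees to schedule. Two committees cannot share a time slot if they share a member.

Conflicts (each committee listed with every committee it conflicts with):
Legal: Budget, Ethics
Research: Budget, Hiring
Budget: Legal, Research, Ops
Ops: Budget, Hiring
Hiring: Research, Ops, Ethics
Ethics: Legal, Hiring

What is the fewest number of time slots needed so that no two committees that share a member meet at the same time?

The cycle Ethics-Hiring-Ops-Budget-Legal-Ethics has odd length 5, so it cannot be 2-colored; at least 3 time slots are needed.
A valid assignment using 3 time slots: Legal=3, Research=2, Budget=1, Ops=2, Hiring=1, Ethics=2. No two conflicting committees share a time slot.

3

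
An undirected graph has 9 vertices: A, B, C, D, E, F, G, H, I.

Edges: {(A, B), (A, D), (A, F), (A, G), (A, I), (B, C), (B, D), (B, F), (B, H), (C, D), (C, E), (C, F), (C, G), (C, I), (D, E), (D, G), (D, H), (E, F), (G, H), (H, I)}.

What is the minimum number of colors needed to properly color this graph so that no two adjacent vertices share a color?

B, D, H are mutually adjacent, so at least 3 colors are needed.
3 colors suffice: color 1 → {D, F, I}; color 2 → {A, C, H}; color 3 → {B, E, G}. No two adjacent vertices share a color.

3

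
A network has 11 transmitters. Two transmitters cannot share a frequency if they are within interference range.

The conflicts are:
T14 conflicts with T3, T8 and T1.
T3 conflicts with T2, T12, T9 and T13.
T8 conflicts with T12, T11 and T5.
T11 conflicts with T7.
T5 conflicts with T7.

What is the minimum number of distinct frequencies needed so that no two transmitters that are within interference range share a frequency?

2

T8 and T11 conflict, so at least 2 frequencies are needed.
2 frequencies suffice: frequency 1 → {T3, T8, T1, T7}; frequency 2 → {T14, T2, T12, T11, T5, T9, T13}. Every pair that conflicts lands in different frequencies.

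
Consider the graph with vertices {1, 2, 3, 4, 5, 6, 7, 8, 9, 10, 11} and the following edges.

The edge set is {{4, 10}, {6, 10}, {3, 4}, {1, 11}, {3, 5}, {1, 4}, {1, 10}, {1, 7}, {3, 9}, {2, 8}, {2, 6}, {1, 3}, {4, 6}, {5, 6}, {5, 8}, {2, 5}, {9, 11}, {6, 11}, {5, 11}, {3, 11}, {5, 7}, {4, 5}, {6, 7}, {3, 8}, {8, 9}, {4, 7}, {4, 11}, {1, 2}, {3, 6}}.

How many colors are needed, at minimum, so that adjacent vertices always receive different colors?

5

3, 4, 5, 6, 11 are pairwise adjacent (a clique of size 5), so at least 5 colors are needed.
One proper 5-coloring: 1=red, 2=blue, 3=green, 4=blue, 5=yellow, 6=red, 7=green, 8=red, 9=blue, 10=green, 11=purple. No two adjacent vertices share a color.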